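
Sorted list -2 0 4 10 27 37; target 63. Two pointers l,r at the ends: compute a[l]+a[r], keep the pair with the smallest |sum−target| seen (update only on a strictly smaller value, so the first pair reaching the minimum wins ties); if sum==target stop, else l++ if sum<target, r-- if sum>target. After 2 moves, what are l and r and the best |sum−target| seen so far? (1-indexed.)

l=3, r=6, best |Δ|=26

[1,6] -2+37=35 d=28 * → l++
[2,6] 0+37=37 d=26 * → l++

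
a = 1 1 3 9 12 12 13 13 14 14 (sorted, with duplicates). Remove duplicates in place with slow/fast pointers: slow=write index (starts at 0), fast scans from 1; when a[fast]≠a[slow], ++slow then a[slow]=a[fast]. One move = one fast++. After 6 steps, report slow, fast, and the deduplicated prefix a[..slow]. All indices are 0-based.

slow=4, fast=7, prefix=[1, 3, 9, 12, 13]

(s=0,f=1) a[fast]=1=a[slow] dup → fast++
(s=0,f=2) a[fast]=3≠a[slow]=1 write a[1]=3 → slow++,fast++
(s=1,f=3) a[fast]=9≠a[slow]=3 write a[2]=9 → slow++,fast++
(s=2,f=4) a[fast]=12≠a[slow]=9 write a[3]=12 → slow++,fast++
(s=3,f=5) a[fast]=12=a[slow] dup → fast++
(s=3,f=6) a[fast]=13≠a[slow]=12 write a[4]=13 → slow++,fast++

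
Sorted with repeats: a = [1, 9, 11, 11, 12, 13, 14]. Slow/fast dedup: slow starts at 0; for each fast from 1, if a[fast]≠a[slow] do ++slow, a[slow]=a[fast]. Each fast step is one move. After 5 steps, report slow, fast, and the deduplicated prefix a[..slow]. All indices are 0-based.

(s=0,f=1) a[fast]=9≠a[slow]=1 write a[1]=9 → slow++,fast++
(s=1,f=2) a[fast]=11≠a[slow]=9 write a[2]=11 → slow++,fast++
(s=2,f=3) a[fast]=11=a[slow] dup → fast++
(s=2,f=4) a[fast]=12≠a[slow]=11 write a[3]=12 → slow++,fast++
(s=3,f=5) a[fast]=13≠a[slow]=12 write a[4]=13 → slow++,fast++

slow=4, fast=6, prefix=[1, 9, 11, 12, 13]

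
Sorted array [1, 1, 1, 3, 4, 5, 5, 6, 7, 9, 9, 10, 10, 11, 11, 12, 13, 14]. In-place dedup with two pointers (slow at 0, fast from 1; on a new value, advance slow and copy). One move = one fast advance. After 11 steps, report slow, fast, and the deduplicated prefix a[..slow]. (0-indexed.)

slow=7, fast=12, prefix=[1, 3, 4, 5, 6, 7, 9, 10]

slow=0 fast=1: a[fast]=1=a[slow] dup, fast++
slow=0 fast=2: a[fast]=1=a[slow] dup, fast++
slow=0 fast=3: a[fast]=3≠a[slow]=1 write a[1]=3, slow++,fast++
slow=1 fast=4: a[fast]=4≠a[slow]=3 write a[2]=4, slow++,fast++
slow=2 fast=5: a[fast]=5≠a[slow]=4 write a[3]=5, slow++,fast++
slow=3 fast=6: a[fast]=5=a[slow] dup, fast++
slow=3 fast=7: a[fast]=6≠a[slow]=5 write a[4]=6, slow++,fast++
slow=4 fast=8: a[fast]=7≠a[slow]=6 write a[5]=7, slow++,fast++
slow=5 fast=9: a[fast]=9≠a[slow]=7 write a[6]=9, slow++,fast++
slow=6 fast=10: a[fast]=9=a[slow] dup, fast++
slow=6 fast=11: a[fast]=10≠a[slow]=9 write a[7]=10, slow++,fast++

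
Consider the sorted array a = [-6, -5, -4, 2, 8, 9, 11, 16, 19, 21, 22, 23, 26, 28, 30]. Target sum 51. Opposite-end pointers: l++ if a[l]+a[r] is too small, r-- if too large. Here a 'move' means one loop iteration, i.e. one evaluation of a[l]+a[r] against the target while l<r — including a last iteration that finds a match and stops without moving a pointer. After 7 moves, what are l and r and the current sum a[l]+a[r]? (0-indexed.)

l=0 r=14: -6+30=24 <51, l++
l=1 r=14: -5+30=25 <51, l++
l=2 r=14: -4+30=26 <51, l++
l=3 r=14: 2+30=32 <51, l++
l=4 r=14: 8+30=38 <51, l++
l=5 r=14: 9+30=39 <51, l++
l=6 r=14: 11+30=41 <51, l++

l=7, r=14, sum=46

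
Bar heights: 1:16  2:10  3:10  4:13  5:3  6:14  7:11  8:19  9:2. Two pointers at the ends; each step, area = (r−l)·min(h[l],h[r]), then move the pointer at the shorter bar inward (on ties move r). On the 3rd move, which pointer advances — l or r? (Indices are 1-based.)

l=1 r=9: min(16,2)*8=16 best=16 *, r--
l=1 r=8: min(16,19)*7=112 best=112 *, l++
l=2 r=8: min(10,19)*6=60 best=112, l++

l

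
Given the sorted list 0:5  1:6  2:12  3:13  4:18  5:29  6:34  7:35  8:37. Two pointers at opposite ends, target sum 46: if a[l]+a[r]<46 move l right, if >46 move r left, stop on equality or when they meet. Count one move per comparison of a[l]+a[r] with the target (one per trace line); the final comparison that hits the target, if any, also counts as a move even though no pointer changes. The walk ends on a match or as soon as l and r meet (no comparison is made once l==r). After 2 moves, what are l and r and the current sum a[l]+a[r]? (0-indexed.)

l=0 r=8: 5+37=42 <46, l++
l=1 r=8: 6+37=43 <46, l++

l=2, r=8, sum=49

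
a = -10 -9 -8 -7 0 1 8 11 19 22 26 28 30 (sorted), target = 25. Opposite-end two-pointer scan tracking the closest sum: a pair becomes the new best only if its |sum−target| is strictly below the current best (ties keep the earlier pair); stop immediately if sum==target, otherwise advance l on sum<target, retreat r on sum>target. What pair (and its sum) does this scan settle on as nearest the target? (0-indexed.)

pair (0, 26) with sum 26 (|Δ|=1)

l=0 r=12: -10+30=20 d=5 *, l++
l=1 r=12: -9+30=21 d=4 *, l++
l=2 r=12: -8+30=22 d=3 *, l++
l=3 r=12: -7+30=23 d=2 *, l++
l=4 r=12: 0+30=30 d=5, r--
l=4 r=11: 0+28=28 d=3, r--
l=4 r=10: 0+26=26 d=1 *, r--
l=4 r=9: 0+22=22 d=3, l++
l=5 r=9: 1+22=23 d=2, l++
l=6 r=9: 8+22=30 d=5, r--
l=6 r=8: 8+19=27 d=2, r--
l=6 r=7: 8+11=19 d=6, l++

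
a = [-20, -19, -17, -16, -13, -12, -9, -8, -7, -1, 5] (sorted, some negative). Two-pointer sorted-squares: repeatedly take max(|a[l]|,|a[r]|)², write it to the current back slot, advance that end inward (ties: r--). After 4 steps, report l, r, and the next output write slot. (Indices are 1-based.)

l=5, r=11, next write slot=7

l=1 r=11: |-20|>|5| out[11]=400, l++
l=2 r=11: |-19|>|5| out[10]=361, l++
l=3 r=11: |-17|>|5| out[9]=289, l++
l=4 r=11: |-16|>|5| out[8]=256, l++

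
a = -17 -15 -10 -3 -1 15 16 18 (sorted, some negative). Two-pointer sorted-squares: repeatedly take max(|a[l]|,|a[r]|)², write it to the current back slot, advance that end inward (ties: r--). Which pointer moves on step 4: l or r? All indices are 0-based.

l=0 r=7: |-17|<=|18| out[7]=324, r--
l=0 r=6: |-17|>|16| out[6]=289, l++
l=1 r=6: |-15|<=|16| out[5]=256, r--
l=1 r=5: |-15|<=|15| out[4]=225, r--

r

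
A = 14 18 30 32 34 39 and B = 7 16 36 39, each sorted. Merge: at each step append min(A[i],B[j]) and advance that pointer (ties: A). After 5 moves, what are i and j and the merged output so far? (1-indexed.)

[i=1,j=1] A[i]=14>B[j]=7 take 7 → j++
[i=1,j=2] A[i]=14<=B[j]=16 take 14 → i++
[i=2,j=2] A[i]=18>B[j]=16 take 16 → j++
[i=2,j=3] A[i]=18<=B[j]=36 take 18 → i++
[i=3,j=3] A[i]=30<=B[j]=36 take 30 → i++

i=4, j=3, merged so far=[7, 14, 16, 18, 30]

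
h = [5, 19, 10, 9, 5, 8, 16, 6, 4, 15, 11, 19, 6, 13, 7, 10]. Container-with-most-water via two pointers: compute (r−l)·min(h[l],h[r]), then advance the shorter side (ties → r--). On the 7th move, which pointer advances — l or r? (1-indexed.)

r

l=1 r=16: min(5,10)*15=75 best=75 *, l++
l=2 r=16: min(19,10)*14=140 best=140 *, r--
l=2 r=15: min(19,7)*13=91 best=140, r--
l=2 r=14: min(19,13)*12=156 best=156 *, r--
l=2 r=13: min(19,6)*11=66 best=156, r--
l=2 r=12: min(19,19)*10=190 best=190 *, r--
l=2 r=11: min(19,11)*9=99 best=190, r--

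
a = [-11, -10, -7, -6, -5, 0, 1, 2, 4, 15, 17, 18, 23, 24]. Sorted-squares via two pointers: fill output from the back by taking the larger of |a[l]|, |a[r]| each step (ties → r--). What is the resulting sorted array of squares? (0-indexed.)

[0, 1, 4, 16, 25, 36, 49, 100, 121, 225, 289, 324, 529, 576]

[0,13] |-11|<=|24| out[13]=576 → r--
[0,12] |-11|<=|23| out[12]=529 → r--
[0,11] |-11|<=|18| out[11]=324 → r--
[0,10] |-11|<=|17| out[10]=289 → r--
[0,9] |-11|<=|15| out[9]=225 → r--
[0,8] |-11|>|4| out[8]=121 → l++
[1,8] |-10|>|4| out[7]=100 → l++
[2,8] |-7|>|4| out[6]=49 → l++
[3,8] |-6|>|4| out[5]=36 → l++
[4,8] |-5|>|4| out[4]=25 → l++
[5,8] |0|<=|4| out[3]=16 → r--
[5,7] |0|<=|2| out[2]=4 → r--
[5,6] |0|<=|1| out[1]=1 → r--
[5,5] |0|<=|0| out[0]=0 → r--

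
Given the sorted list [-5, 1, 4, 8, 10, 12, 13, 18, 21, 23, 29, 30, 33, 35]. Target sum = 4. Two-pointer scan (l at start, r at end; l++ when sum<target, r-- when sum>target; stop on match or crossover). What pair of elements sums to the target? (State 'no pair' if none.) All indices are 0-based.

[0,13] -5+35=30 >4 → r--
[0,12] -5+33=28 >4 → r--
[0,11] -5+30=25 >4 → r--
[0,10] -5+29=24 >4 → r--
[0,9] -5+23=18 >4 → r--
[0,8] -5+21=16 >4 → r--
[0,7] -5+18=13 >4 → r--
[0,6] -5+13=8 >4 → r--
[0,5] -5+12=7 >4 → r--
[0,4] -5+10=5 >4 → r--
[0,3] -5+8=3 <4 → l++
[1,3] 1+8=9 >4 → r--
[1,2] 1+4=5 >4 → r--

no pair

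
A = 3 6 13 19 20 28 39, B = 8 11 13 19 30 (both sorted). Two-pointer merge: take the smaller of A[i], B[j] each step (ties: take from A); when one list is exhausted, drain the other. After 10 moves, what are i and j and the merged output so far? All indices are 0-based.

[i=0,j=0] A[i]=3<=B[j]=8 take 3 → i++
[i=1,j=0] A[i]=6<=B[j]=8 take 6 → i++
[i=2,j=0] A[i]=13>B[j]=8 take 8 → j++
[i=2,j=1] A[i]=13>B[j]=11 take 11 → j++
[i=2,j=2] A[i]=13<=B[j]=13 take 13 → i++
[i=3,j=2] A[i]=19>B[j]=13 take 13 → j++
[i=3,j=3] A[i]=19<=B[j]=19 take 19 → i++
[i=4,j=3] A[i]=20>B[j]=19 take 19 → j++
[i=4,j=4] A[i]=20<=B[j]=30 take 20 → i++
[i=5,j=4] A[i]=28<=B[j]=30 take 28 → i++

i=6, j=4, merged so far=[3, 6, 8, 11, 13, 13, 19, 19, 20, 28]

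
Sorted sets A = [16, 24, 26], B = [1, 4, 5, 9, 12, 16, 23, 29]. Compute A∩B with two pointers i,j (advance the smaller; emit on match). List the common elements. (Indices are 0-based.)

intersection = [16]

[i=0,j=0] 16>1 → j++
[i=0,j=1] 16>4 → j++
[i=0,j=2] 16>5 → j++
[i=0,j=3] 16>9 → j++
[i=0,j=4] 16>12 → j++
[i=0,j=5] 16==16 emit → i++,j++
[i=1,j=6] 24>23 → j++
[i=1,j=7] 24<29 → i++
[i=2,j=7] 26<29 → i++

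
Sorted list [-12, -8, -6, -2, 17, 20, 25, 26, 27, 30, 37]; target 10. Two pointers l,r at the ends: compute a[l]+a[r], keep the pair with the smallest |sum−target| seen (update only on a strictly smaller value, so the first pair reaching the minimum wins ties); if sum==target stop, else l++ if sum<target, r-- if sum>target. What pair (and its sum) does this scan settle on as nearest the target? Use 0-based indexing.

l=0 r=10: -12+37=25 d=15 *, r--
l=0 r=9: -12+30=18 d=8 *, r--
l=0 r=8: -12+27=15 d=5 *, r--
l=0 r=7: -12+26=14 d=4 *, r--
l=0 r=6: -12+25=13 d=3 *, r--
l=0 r=5: -12+20=8 d=2 *, l++
l=1 r=5: -8+20=12 d=2, r--
l=1 r=4: -8+17=9 d=1 *, l++
l=2 r=4: -6+17=11 d=1, r--
l=2 r=3: -6+-2=-8 d=18, l++

pair (-8, 17) with sum 9 (|Δ|=1)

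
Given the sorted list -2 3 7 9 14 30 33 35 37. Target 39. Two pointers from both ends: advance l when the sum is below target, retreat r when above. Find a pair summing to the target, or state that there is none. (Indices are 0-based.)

(9, 30)

l=0 r=8: -2+37=35 <39, l++
l=1 r=8: 3+37=40 >39, r--
l=1 r=7: 3+35=38 <39, l++
l=2 r=7: 7+35=42 >39, r--
l=2 r=6: 7+33=40 >39, r--
l=2 r=5: 7+30=37 <39, l++
l=3 r=5: 9+30=39, found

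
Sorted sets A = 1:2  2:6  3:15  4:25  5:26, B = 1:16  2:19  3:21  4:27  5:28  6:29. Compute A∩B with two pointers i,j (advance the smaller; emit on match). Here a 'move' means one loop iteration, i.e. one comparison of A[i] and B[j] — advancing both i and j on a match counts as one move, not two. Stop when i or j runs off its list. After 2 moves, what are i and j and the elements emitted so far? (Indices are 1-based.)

i=3, j=1, emitted=[]

i=1 j=1: 2<16, i++
i=2 j=1: 6<16, i++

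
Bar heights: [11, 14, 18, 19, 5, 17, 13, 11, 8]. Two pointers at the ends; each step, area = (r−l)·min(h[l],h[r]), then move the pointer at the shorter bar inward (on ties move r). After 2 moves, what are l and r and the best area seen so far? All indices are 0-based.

l=0, r=6, best area=77

[0,8] min(11,8)*8=64 best=64 * → r--
[0,7] min(11,11)*7=77 best=77 * → r--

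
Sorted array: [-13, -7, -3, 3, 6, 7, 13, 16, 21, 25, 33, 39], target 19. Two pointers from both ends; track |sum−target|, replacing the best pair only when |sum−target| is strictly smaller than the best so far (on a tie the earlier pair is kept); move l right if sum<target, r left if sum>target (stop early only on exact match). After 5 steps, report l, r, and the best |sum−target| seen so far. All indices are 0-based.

l=0 r=11: -13+39=26 d=7 *, r--
l=0 r=10: -13+33=20 d=1 *, r--
l=0 r=9: -13+25=12 d=7, l++
l=1 r=9: -7+25=18 d=1, l++
l=2 r=9: -3+25=22 d=3, r--

l=2, r=8, best |Δ|=1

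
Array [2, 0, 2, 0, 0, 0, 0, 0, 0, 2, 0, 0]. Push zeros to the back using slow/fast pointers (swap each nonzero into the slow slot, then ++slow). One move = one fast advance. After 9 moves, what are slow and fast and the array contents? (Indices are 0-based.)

slow=2, fast=9, a=[2, 2, 0, 0, 0, 0, 0, 0, 0, 2, 0, 0]

slow=0 fast=0: a[fast]=2≠0 swap→a[0]=2, slow++,fast++
slow=1 fast=1: a[fast]=0, fast++
slow=1 fast=2: a[fast]=2≠0 swap→a[1]=2, slow++,fast++
slow=2 fast=3: a[fast]=0, fast++
slow=2 fast=4: a[fast]=0, fast++
slow=2 fast=5: a[fast]=0, fast++
slow=2 fast=6: a[fast]=0, fast++
slow=2 fast=7: a[fast]=0, fast++
slow=2 fast=8: a[fast]=0, fast++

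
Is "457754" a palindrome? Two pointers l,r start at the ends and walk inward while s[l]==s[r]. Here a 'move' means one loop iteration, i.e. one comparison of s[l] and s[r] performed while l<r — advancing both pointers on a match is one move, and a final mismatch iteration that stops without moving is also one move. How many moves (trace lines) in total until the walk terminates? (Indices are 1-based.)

3 moves

l=1 r=6: '4'=='4', l++,r--
l=2 r=5: '5'=='5', l++,r--
l=3 r=4: '7'=='7', l++,r--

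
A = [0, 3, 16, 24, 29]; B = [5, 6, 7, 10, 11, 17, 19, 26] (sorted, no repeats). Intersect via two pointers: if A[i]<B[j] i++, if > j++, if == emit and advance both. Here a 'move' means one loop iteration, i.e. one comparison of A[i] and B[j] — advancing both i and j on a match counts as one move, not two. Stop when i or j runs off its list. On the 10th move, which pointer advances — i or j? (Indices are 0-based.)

i=0 j=0: 0<5, i++
i=1 j=0: 3<5, i++
i=2 j=0: 16>5, j++
i=2 j=1: 16>6, j++
i=2 j=2: 16>7, j++
i=2 j=3: 16>10, j++
i=2 j=4: 16>11, j++
i=2 j=5: 16<17, i++
i=3 j=5: 24>17, j++
i=3 j=6: 24>19, j++

j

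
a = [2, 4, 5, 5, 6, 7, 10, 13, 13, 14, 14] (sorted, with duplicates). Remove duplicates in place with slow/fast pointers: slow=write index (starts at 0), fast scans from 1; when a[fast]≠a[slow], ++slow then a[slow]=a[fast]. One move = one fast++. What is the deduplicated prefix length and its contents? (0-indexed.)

slow=0 fast=1: a[fast]=4≠a[slow]=2 write a[1]=4, slow++,fast++
slow=1 fast=2: a[fast]=5≠a[slow]=4 write a[2]=5, slow++,fast++
slow=2 fast=3: a[fast]=5=a[slow] dup, fast++
slow=2 fast=4: a[fast]=6≠a[slow]=5 write a[3]=6, slow++,fast++
slow=3 fast=5: a[fast]=7≠a[slow]=6 write a[4]=7, slow++,fast++
slow=4 fast=6: a[fast]=10≠a[slow]=7 write a[5]=10, slow++,fast++
slow=5 fast=7: a[fast]=13≠a[slow]=10 write a[6]=13, slow++,fast++
slow=6 fast=8: a[fast]=13=a[slow] dup, fast++
slow=6 fast=9: a[fast]=14≠a[slow]=13 write a[7]=14, slow++,fast++
slow=7 fast=10: a[fast]=14=a[slow] dup, fast++

length 8; prefix = [2, 4, 5, 6, 7, 10, 13, 14]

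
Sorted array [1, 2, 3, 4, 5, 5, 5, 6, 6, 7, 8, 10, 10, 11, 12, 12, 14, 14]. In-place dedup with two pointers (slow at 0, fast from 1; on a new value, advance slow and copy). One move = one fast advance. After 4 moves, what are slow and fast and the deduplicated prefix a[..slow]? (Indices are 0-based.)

slow=4, fast=5, prefix=[1, 2, 3, 4, 5]

slow=0 fast=1: a[fast]=2≠a[slow]=1 write a[1]=2, slow++,fast++
slow=1 fast=2: a[fast]=3≠a[slow]=2 write a[2]=3, slow++,fast++
slow=2 fast=3: a[fast]=4≠a[slow]=3 write a[3]=4, slow++,fast++
slow=3 fast=4: a[fast]=5≠a[slow]=4 write a[4]=5, slow++,fast++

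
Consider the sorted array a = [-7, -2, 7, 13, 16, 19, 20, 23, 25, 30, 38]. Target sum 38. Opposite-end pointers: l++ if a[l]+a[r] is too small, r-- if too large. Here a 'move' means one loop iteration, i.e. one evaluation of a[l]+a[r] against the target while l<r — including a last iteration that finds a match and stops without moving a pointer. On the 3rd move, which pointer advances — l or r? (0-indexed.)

r

[0,10] -7+38=31 <38 → l++
[1,10] -2+38=36 <38 → l++
[2,10] 7+38=45 >38 → r--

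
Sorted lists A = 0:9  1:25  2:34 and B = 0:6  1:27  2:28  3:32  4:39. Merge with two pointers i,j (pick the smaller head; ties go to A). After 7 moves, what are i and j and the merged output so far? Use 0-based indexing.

i=0 j=0: A[i]=9>B[j]=6 take 6, j++
i=0 j=1: A[i]=9<=B[j]=27 take 9, i++
i=1 j=1: A[i]=25<=B[j]=27 take 25, i++
i=2 j=1: A[i]=34>B[j]=27 take 27, j++
i=2 j=2: A[i]=34>B[j]=28 take 28, j++
i=2 j=3: A[i]=34>B[j]=32 take 32, j++
i=2 j=4: A[i]=34<=B[j]=39 take 34, i++

i=3, j=4, merged so far=[6, 9, 25, 27, 28, 32, 34]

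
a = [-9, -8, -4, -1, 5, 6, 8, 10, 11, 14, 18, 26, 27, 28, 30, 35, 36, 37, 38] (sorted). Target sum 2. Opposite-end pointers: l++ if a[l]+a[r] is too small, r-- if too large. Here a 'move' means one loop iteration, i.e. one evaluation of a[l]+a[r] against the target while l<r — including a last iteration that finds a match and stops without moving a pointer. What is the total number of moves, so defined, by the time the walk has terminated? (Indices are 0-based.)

[0,18] -9+38=29 >2 → r--
[0,17] -9+37=28 >2 → r--
[0,16] -9+36=27 >2 → r--
[0,15] -9+35=26 >2 → r--
[0,14] -9+30=21 >2 → r--
[0,13] -9+28=19 >2 → r--
[0,12] -9+27=18 >2 → r--
[0,11] -9+26=17 >2 → r--
[0,10] -9+18=9 >2 → r--
[0,9] -9+14=5 >2 → r--
[0,8] -9+11=2 → found

11 moves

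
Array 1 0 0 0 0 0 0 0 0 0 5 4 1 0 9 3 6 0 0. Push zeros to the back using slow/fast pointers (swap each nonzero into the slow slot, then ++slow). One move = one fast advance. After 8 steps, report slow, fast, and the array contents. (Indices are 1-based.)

slow=2, fast=9, a=[1, 0, 0, 0, 0, 0, 0, 0, 0, 0, 5, 4, 1, 0, 9, 3, 6, 0, 0]

slow=1 fast=1: a[fast]=1≠0 swap→a[1]=1, slow++,fast++
slow=2 fast=2: a[fast]=0, fast++
slow=2 fast=3: a[fast]=0, fast++
slow=2 fast=4: a[fast]=0, fast++
slow=2 fast=5: a[fast]=0, fast++
slow=2 fast=6: a[fast]=0, fast++
slow=2 fast=7: a[fast]=0, fast++
slow=2 fast=8: a[fast]=0, fast++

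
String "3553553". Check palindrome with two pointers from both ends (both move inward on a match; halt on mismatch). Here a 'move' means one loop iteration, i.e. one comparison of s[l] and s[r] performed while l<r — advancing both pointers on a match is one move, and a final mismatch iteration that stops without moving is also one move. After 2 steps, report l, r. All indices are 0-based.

l=0 r=6: '3'=='3', l++,r--
l=1 r=5: '5'=='5', l++,r--

l=2, r=4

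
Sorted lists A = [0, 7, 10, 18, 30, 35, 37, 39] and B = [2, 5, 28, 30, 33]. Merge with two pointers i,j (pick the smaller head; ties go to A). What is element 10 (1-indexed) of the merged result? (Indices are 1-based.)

i=1 j=1: A[i]=0<=B[j]=2 take 0, i++
i=2 j=1: A[i]=7>B[j]=2 take 2, j++
i=2 j=2: A[i]=7>B[j]=5 take 5, j++
i=2 j=3: A[i]=7<=B[j]=28 take 7, i++
i=3 j=3: A[i]=10<=B[j]=28 take 10, i++
i=4 j=3: A[i]=18<=B[j]=28 take 18, i++
i=5 j=3: A[i]=30>B[j]=28 take 28, j++
i=5 j=4: A[i]=30<=B[j]=30 take 30, i++
i=6 j=4: A[i]=35>B[j]=30 take 30, j++
i=6 j=5: A[i]=35>B[j]=33 take 33, j++
i=6 j=6: B done, take A[i]=35, i++
i=7 j=6: B done, take A[i]=37, i++
i=8 j=6: B done, take A[i]=39, i++

merged[10] = 33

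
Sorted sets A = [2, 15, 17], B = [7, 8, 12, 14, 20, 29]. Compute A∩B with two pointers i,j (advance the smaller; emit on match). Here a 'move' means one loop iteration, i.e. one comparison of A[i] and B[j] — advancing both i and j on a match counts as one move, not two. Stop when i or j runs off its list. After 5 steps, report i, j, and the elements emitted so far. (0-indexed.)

i=1, j=4, emitted=[]

i=0 j=0: 2<7, i++
i=1 j=0: 15>7, j++
i=1 j=1: 15>8, j++
i=1 j=2: 15>12, j++
i=1 j=3: 15>14, j++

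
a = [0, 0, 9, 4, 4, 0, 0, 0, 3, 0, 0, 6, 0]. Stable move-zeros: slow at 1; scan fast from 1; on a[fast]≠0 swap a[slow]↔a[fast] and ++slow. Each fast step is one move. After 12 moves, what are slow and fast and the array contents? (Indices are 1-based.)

(s=1,f=1) a[fast]=0 → fast++
(s=1,f=2) a[fast]=0 → fast++
(s=1,f=3) a[fast]=9≠0 swap→a[1]=9 → slow++,fast++
(s=2,f=4) a[fast]=4≠0 swap→a[2]=4 → slow++,fast++
(s=3,f=5) a[fast]=4≠0 swap→a[3]=4 → slow++,fast++
(s=4,f=6) a[fast]=0 → fast++
(s=4,f=7) a[fast]=0 → fast++
(s=4,f=8) a[fast]=0 → fast++
(s=4,f=9) a[fast]=3≠0 swap→a[4]=3 → slow++,fast++
(s=5,f=10) a[fast]=0 → fast++
(s=5,f=11) a[fast]=0 → fast++
(s=5,f=12) a[fast]=6≠0 swap→a[5]=6 → slow++,fast++

slow=6, fast=13, a=[9, 4, 4, 3, 6, 0, 0, 0, 0, 0, 0, 0, 0]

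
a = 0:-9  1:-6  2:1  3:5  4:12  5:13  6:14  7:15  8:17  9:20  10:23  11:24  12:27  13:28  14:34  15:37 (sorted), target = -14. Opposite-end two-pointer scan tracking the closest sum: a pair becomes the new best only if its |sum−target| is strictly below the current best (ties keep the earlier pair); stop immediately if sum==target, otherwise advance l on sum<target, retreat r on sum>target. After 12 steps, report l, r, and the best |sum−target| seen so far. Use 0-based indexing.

l=0, r=3, best |Δ|=17

l=0 r=15: -9+37=28 d=42 *, r--
l=0 r=14: -9+34=25 d=39 *, r--
l=0 r=13: -9+28=19 d=33 *, r--
l=0 r=12: -9+27=18 d=32 *, r--
l=0 r=11: -9+24=15 d=29 *, r--
l=0 r=10: -9+23=14 d=28 *, r--
l=0 r=9: -9+20=11 d=25 *, r--
l=0 r=8: -9+17=8 d=22 *, r--
l=0 r=7: -9+15=6 d=20 *, r--
l=0 r=6: -9+14=5 d=19 *, r--
l=0 r=5: -9+13=4 d=18 *, r--
l=0 r=4: -9+12=3 d=17 *, r--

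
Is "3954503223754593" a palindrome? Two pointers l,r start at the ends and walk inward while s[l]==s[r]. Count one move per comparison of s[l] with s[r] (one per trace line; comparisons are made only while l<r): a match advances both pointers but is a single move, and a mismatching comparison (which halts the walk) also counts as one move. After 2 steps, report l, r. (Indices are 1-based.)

l=3, r=14

[1,16] '3'=='3' → l++,r--
[2,15] '9'=='9' → l++,r--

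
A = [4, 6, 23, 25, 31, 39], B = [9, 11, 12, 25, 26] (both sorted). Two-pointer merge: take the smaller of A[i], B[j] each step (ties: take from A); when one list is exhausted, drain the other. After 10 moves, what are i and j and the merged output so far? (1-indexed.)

i=1 j=1: A[i]=4<=B[j]=9 take 4, i++
i=2 j=1: A[i]=6<=B[j]=9 take 6, i++
i=3 j=1: A[i]=23>B[j]=9 take 9, j++
i=3 j=2: A[i]=23>B[j]=11 take 11, j++
i=3 j=3: A[i]=23>B[j]=12 take 12, j++
i=3 j=4: A[i]=23<=B[j]=25 take 23, i++
i=4 j=4: A[i]=25<=B[j]=25 take 25, i++
i=5 j=4: A[i]=31>B[j]=25 take 25, j++
i=5 j=5: A[i]=31>B[j]=26 take 26, j++
i=5 j=6: B done, take A[i]=31, i++

i=6, j=6, merged so far=[4, 6, 9, 11, 12, 23, 25, 25, 26, 31]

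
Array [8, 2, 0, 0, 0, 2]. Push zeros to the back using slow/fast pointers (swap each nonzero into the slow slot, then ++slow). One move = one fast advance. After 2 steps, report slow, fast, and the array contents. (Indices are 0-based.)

slow=2, fast=2, a=[8, 2, 0, 0, 0, 2]

slow=0 fast=0: a[fast]=8≠0 swap→a[0]=8, slow++,fast++
slow=1 fast=1: a[fast]=2≠0 swap→a[1]=2, slow++,fast++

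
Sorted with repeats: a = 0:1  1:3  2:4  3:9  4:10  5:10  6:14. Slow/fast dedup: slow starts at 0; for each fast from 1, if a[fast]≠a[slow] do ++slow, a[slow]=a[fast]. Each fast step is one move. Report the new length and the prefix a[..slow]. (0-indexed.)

length 6; prefix = [1, 3, 4, 9, 10, 14]

(s=0,f=1) a[fast]=3≠a[slow]=1 write a[1]=3 → slow++,fast++
(s=1,f=2) a[fast]=4≠a[slow]=3 write a[2]=4 → slow++,fast++
(s=2,f=3) a[fast]=9≠a[slow]=4 write a[3]=9 → slow++,fast++
(s=3,f=4) a[fast]=10≠a[slow]=9 write a[4]=10 → slow++,fast++
(s=4,f=5) a[fast]=10=a[slow] dup → fast++
(s=4,f=6) a[fast]=14≠a[slow]=10 write a[5]=14 → slow++,fast++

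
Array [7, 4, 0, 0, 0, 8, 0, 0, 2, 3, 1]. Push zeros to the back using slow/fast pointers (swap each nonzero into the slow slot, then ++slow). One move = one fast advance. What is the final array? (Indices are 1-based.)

(s=1,f=1) a[fast]=7≠0 swap→a[1]=7 → slow++,fast++
(s=2,f=2) a[fast]=4≠0 swap→a[2]=4 → slow++,fast++
(s=3,f=3) a[fast]=0 → fast++
(s=3,f=4) a[fast]=0 → fast++
(s=3,f=5) a[fast]=0 → fast++
(s=3,f=6) a[fast]=8≠0 swap→a[3]=8 → slow++,fast++
(s=4,f=7) a[fast]=0 → fast++
(s=4,f=8) a[fast]=0 → fast++
(s=4,f=9) a[fast]=2≠0 swap→a[4]=2 → slow++,fast++
(s=5,f=10) a[fast]=3≠0 swap→a[5]=3 → slow++,fast++
(s=6,f=11) a[fast]=1≠0 swap→a[6]=1 → slow++,fast++

[7, 4, 8, 2, 3, 1, 0, 0, 0, 0, 0]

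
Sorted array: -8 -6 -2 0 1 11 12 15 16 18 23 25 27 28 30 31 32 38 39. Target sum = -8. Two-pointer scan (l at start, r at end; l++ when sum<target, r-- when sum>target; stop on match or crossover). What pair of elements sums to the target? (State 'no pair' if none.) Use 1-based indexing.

l=1 r=19: -8+39=31 >-8, r--
l=1 r=18: -8+38=30 >-8, r--
l=1 r=17: -8+32=24 >-8, r--
l=1 r=16: -8+31=23 >-8, r--
l=1 r=15: -8+30=22 >-8, r--
l=1 r=14: -8+28=20 >-8, r--
l=1 r=13: -8+27=19 >-8, r--
l=1 r=12: -8+25=17 >-8, r--
l=1 r=11: -8+23=15 >-8, r--
l=1 r=10: -8+18=10 >-8, r--
l=1 r=9: -8+16=8 >-8, r--
l=1 r=8: -8+15=7 >-8, r--
l=1 r=7: -8+12=4 >-8, r--
l=1 r=6: -8+11=3 >-8, r--
l=1 r=5: -8+1=-7 >-8, r--
l=1 r=4: -8+0=-8, found

(-8, 0)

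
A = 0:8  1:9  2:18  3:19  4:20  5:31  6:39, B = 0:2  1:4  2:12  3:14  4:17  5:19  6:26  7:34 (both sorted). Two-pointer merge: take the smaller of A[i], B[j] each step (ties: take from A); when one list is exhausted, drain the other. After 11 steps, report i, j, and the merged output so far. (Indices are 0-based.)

i=0 j=0: A[i]=8>B[j]=2 take 2, j++
i=0 j=1: A[i]=8>B[j]=4 take 4, j++
i=0 j=2: A[i]=8<=B[j]=12 take 8, i++
i=1 j=2: A[i]=9<=B[j]=12 take 9, i++
i=2 j=2: A[i]=18>B[j]=12 take 12, j++
i=2 j=3: A[i]=18>B[j]=14 take 14, j++
i=2 j=4: A[i]=18>B[j]=17 take 17, j++
i=2 j=5: A[i]=18<=B[j]=19 take 18, i++
i=3 j=5: A[i]=19<=B[j]=19 take 19, i++
i=4 j=5: A[i]=20>B[j]=19 take 19, j++
i=4 j=6: A[i]=20<=B[j]=26 take 20, i++

i=5, j=6, merged so far=[2, 4, 8, 9, 12, 14, 17, 18, 19, 19, 20]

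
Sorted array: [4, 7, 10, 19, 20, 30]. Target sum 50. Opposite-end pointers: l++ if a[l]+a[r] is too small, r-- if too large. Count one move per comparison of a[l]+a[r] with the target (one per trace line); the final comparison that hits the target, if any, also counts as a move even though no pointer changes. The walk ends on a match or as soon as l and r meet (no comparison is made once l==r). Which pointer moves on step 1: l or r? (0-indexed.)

l

[0,5] 4+30=34 <50 → l++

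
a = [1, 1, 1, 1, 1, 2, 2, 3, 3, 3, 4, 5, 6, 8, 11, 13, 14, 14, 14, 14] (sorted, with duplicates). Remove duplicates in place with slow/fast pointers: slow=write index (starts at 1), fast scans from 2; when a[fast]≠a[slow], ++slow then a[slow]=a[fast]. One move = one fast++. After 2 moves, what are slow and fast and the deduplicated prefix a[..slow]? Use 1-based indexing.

(s=1,f=2) a[fast]=1=a[slow] dup → fast++
(s=1,f=3) a[fast]=1=a[slow] dup → fast++

slow=1, fast=4, prefix=[1]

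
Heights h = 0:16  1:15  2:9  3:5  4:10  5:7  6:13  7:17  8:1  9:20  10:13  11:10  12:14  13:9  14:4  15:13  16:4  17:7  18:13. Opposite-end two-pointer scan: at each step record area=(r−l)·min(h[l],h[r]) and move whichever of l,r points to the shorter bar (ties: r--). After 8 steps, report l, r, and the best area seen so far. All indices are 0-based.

l=0, r=10, best area=234

l=0 r=18: min(16,13)*18=234 best=234 *, r--
l=0 r=17: min(16,7)*17=119 best=234, r--
l=0 r=16: min(16,4)*16=64 best=234, r--
l=0 r=15: min(16,13)*15=195 best=234, r--
l=0 r=14: min(16,4)*14=56 best=234, r--
l=0 r=13: min(16,9)*13=117 best=234, r--
l=0 r=12: min(16,14)*12=168 best=234, r--
l=0 r=11: min(16,10)*11=110 best=234, r--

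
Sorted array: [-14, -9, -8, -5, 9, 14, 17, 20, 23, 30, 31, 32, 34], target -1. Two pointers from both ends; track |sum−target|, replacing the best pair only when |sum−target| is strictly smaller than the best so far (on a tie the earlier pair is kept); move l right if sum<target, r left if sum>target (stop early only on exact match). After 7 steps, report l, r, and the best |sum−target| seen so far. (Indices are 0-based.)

l=0, r=5, best |Δ|=4

l=0 r=12: -14+34=20 d=21 *, r--
l=0 r=11: -14+32=18 d=19 *, r--
l=0 r=10: -14+31=17 d=18 *, r--
l=0 r=9: -14+30=16 d=17 *, r--
l=0 r=8: -14+23=9 d=10 *, r--
l=0 r=7: -14+20=6 d=7 *, r--
l=0 r=6: -14+17=3 d=4 *, r--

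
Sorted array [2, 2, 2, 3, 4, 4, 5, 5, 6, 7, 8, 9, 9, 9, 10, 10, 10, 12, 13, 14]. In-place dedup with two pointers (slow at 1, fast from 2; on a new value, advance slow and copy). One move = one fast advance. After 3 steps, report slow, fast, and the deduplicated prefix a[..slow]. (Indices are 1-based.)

slow=2, fast=5, prefix=[2, 3]

slow=1 fast=2: a[fast]=2=a[slow] dup, fast++
slow=1 fast=3: a[fast]=2=a[slow] dup, fast++
slow=1 fast=4: a[fast]=3≠a[slow]=2 write a[2]=3, slow++,fast++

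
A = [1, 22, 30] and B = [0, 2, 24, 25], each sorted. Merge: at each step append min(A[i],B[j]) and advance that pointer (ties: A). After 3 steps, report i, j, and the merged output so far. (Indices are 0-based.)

i=0 j=0: A[i]=1>B[j]=0 take 0, j++
i=0 j=1: A[i]=1<=B[j]=2 take 1, i++
i=1 j=1: A[i]=22>B[j]=2 take 2, j++

i=1, j=2, merged so far=[0, 1, 2]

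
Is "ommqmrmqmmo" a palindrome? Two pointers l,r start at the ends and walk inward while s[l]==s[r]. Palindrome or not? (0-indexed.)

l=0 r=10: 'o'=='o', l++,r--
l=1 r=9: 'm'=='m', l++,r--
l=2 r=8: 'm'=='m', l++,r--
l=3 r=7: 'q'=='q', l++,r--
l=4 r=6: 'm'=='m', l++,r--

palindrome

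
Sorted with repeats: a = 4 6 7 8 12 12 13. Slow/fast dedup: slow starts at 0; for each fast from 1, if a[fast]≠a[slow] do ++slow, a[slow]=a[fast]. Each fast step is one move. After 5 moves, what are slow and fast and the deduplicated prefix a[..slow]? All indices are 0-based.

slow=4, fast=6, prefix=[4, 6, 7, 8, 12]

slow=0 fast=1: a[fast]=6≠a[slow]=4 write a[1]=6, slow++,fast++
slow=1 fast=2: a[fast]=7≠a[slow]=6 write a[2]=7, slow++,fast++
slow=2 fast=3: a[fast]=8≠a[slow]=7 write a[3]=8, slow++,fast++
slow=3 fast=4: a[fast]=12≠a[slow]=8 write a[4]=12, slow++,fast++
slow=4 fast=5: a[fast]=12=a[slow] dup, fast++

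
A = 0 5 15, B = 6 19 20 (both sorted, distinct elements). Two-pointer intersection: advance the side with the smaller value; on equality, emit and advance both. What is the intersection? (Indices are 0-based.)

i=0 j=0: 0<6, i++
i=1 j=0: 5<6, i++
i=2 j=0: 15>6, j++
i=2 j=1: 15<19, i++

intersection = []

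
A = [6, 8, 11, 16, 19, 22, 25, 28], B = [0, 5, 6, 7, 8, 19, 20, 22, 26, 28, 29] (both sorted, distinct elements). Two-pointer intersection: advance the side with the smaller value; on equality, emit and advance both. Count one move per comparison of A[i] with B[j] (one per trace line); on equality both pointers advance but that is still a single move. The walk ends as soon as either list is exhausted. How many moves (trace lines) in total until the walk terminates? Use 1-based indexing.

[i=1,j=1] 6>0 → j++
[i=1,j=2] 6>5 → j++
[i=1,j=3] 6==6 emit → i++,j++
[i=2,j=4] 8>7 → j++
[i=2,j=5] 8==8 emit → i++,j++
[i=3,j=6] 11<19 → i++
[i=4,j=6] 16<19 → i++
[i=5,j=6] 19==19 emit → i++,j++
[i=6,j=7] 22>20 → j++
[i=6,j=8] 22==22 emit → i++,j++
[i=7,j=9] 25<26 → i++
[i=8,j=9] 28>26 → j++
[i=8,j=10] 28==28 emit → i++,j++

13 moves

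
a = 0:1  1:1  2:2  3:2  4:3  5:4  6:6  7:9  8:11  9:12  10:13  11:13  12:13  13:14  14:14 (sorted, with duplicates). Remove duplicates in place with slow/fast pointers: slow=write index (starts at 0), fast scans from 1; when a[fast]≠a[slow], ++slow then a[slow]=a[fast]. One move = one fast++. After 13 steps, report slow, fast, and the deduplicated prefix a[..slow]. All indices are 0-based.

slow=0 fast=1: a[fast]=1=a[slow] dup, fast++
slow=0 fast=2: a[fast]=2≠a[slow]=1 write a[1]=2, slow++,fast++
slow=1 fast=3: a[fast]=2=a[slow] dup, fast++
slow=1 fast=4: a[fast]=3≠a[slow]=2 write a[2]=3, slow++,fast++
slow=2 fast=5: a[fast]=4≠a[slow]=3 write a[3]=4, slow++,fast++
slow=3 fast=6: a[fast]=6≠a[slow]=4 write a[4]=6, slow++,fast++
slow=4 fast=7: a[fast]=9≠a[slow]=6 write a[5]=9, slow++,fast++
slow=5 fast=8: a[fast]=11≠a[slow]=9 write a[6]=11, slow++,fast++
slow=6 fast=9: a[fast]=12≠a[slow]=11 write a[7]=12, slow++,fast++
slow=7 fast=10: a[fast]=13≠a[slow]=12 write a[8]=13, slow++,fast++
slow=8 fast=11: a[fast]=13=a[slow] dup, fast++
slow=8 fast=12: a[fast]=13=a[slow] dup, fast++
slow=8 fast=13: a[fast]=14≠a[slow]=13 write a[9]=14, slow++,fast++

slow=9, fast=14, prefix=[1, 2, 3, 4, 6, 9, 11, 12, 13, 14]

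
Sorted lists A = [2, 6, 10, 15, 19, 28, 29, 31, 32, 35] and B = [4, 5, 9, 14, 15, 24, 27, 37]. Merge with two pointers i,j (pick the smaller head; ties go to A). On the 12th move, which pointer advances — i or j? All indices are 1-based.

[i=1,j=1] A[i]=2<=B[j]=4 take 2 → i++
[i=2,j=1] A[i]=6>B[j]=4 take 4 → j++
[i=2,j=2] A[i]=6>B[j]=5 take 5 → j++
[i=2,j=3] A[i]=6<=B[j]=9 take 6 → i++
[i=3,j=3] A[i]=10>B[j]=9 take 9 → j++
[i=3,j=4] A[i]=10<=B[j]=14 take 10 → i++
[i=4,j=4] A[i]=15>B[j]=14 take 14 → j++
[i=4,j=5] A[i]=15<=B[j]=15 take 15 → i++
[i=5,j=5] A[i]=19>B[j]=15 take 15 → j++
[i=5,j=6] A[i]=19<=B[j]=24 take 19 → i++
[i=6,j=6] A[i]=28>B[j]=24 take 24 → j++
[i=6,j=7] A[i]=28>B[j]=27 take 27 → j++

j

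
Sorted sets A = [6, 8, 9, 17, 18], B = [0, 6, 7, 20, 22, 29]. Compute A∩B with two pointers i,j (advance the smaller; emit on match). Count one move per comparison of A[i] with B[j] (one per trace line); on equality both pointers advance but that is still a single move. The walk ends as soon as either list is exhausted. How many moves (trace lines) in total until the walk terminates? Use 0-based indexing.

7 moves

[i=0,j=0] 6>0 → j++
[i=0,j=1] 6==6 emit → i++,j++
[i=1,j=2] 8>7 → j++
[i=1,j=3] 8<20 → i++
[i=2,j=3] 9<20 → i++
[i=3,j=3] 17<20 → i++
[i=4,j=3] 18<20 → i++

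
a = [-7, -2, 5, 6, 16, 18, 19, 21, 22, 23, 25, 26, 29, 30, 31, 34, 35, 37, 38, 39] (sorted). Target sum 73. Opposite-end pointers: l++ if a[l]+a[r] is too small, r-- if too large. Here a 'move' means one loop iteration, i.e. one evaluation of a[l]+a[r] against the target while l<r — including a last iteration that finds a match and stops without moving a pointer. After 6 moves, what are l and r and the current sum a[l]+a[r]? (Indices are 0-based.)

[0,19] -7+39=32 <73 → l++
[1,19] -2+39=37 <73 → l++
[2,19] 5+39=44 <73 → l++
[3,19] 6+39=45 <73 → l++
[4,19] 16+39=55 <73 → l++
[5,19] 18+39=57 <73 → l++

l=6, r=19, sum=58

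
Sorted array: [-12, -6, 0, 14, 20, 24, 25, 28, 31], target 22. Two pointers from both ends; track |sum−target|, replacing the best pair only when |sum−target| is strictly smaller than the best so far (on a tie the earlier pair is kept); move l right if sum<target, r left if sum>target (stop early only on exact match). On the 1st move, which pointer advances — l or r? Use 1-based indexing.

l

l=1 r=9: -12+31=19 d=3 *, l++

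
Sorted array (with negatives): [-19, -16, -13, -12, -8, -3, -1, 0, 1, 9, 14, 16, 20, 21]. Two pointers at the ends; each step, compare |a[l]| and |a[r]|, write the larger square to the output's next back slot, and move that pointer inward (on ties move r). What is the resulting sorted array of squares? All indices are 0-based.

[0,13] |-19|<=|21| out[13]=441 → r--
[0,12] |-19|<=|20| out[12]=400 → r--
[0,11] |-19|>|16| out[11]=361 → l++
[1,11] |-16|<=|16| out[10]=256 → r--
[1,10] |-16|>|14| out[9]=256 → l++
[2,10] |-13|<=|14| out[8]=196 → r--
[2,9] |-13|>|9| out[7]=169 → l++
[3,9] |-12|>|9| out[6]=144 → l++
[4,9] |-8|<=|9| out[5]=81 → r--
[4,8] |-8|>|1| out[4]=64 → l++
[5,8] |-3|>|1| out[3]=9 → l++
[6,8] |-1|<=|1| out[2]=1 → r--
[6,7] |-1|>|0| out[1]=1 → l++
[7,7] |0|<=|0| out[0]=0 → r--

[0, 1, 1, 9, 64, 81, 144, 169, 196, 256, 256, 361, 400, 441]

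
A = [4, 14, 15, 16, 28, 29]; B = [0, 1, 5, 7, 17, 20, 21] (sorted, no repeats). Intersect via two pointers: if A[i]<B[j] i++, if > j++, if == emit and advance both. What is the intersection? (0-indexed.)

intersection = []

i=0 j=0: 4>0, j++
i=0 j=1: 4>1, j++
i=0 j=2: 4<5, i++
i=1 j=2: 14>5, j++
i=1 j=3: 14>7, j++
i=1 j=4: 14<17, i++
i=2 j=4: 15<17, i++
i=3 j=4: 16<17, i++
i=4 j=4: 28>17, j++
i=4 j=5: 28>20, j++
i=4 j=6: 28>21, j++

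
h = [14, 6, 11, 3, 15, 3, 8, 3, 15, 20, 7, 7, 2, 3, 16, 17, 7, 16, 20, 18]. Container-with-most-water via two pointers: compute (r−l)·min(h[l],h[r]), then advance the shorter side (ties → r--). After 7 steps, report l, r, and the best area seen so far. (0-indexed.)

l=7, r=19, best area=266

[0,19] min(14,18)*19=266 best=266 * → l++
[1,19] min(6,18)*18=108 best=266 → l++
[2,19] min(11,18)*17=187 best=266 → l++
[3,19] min(3,18)*16=48 best=266 → l++
[4,19] min(15,18)*15=225 best=266 → l++
[5,19] min(3,18)*14=42 best=266 → l++
[6,19] min(8,18)*13=104 best=266 → l++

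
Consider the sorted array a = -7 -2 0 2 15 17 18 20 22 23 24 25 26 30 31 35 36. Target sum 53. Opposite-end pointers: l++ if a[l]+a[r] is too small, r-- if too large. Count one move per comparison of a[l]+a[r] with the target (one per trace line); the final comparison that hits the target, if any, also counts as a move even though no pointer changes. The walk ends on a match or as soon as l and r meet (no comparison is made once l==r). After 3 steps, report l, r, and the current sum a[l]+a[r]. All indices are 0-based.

l=3, r=16, sum=38

l=0 r=16: -7+36=29 <53, l++
l=1 r=16: -2+36=34 <53, l++
l=2 r=16: 0+36=36 <53, l++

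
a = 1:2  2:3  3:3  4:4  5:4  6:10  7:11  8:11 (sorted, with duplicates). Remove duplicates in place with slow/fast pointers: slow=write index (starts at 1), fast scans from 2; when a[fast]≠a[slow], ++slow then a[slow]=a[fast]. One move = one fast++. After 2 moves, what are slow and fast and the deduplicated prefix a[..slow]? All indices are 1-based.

slow=1 fast=2: a[fast]=3≠a[slow]=2 write a[2]=3, slow++,fast++
slow=2 fast=3: a[fast]=3=a[slow] dup, fast++

slow=2, fast=4, prefix=[2, 3]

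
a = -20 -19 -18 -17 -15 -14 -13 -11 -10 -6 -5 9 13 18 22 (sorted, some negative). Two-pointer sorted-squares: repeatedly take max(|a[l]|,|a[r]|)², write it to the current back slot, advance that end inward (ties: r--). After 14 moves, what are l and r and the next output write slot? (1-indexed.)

l=1 r=15: |-20|<=|22| out[15]=484, r--
l=1 r=14: |-20|>|18| out[14]=400, l++
l=2 r=14: |-19|>|18| out[13]=361, l++
l=3 r=14: |-18|<=|18| out[12]=324, r--
l=3 r=13: |-18|>|13| out[11]=324, l++
l=4 r=13: |-17|>|13| out[10]=289, l++
l=5 r=13: |-15|>|13| out[9]=225, l++
l=6 r=13: |-14|>|13| out[8]=196, l++
l=7 r=13: |-13|<=|13| out[7]=169, r--
l=7 r=12: |-13|>|9| out[6]=169, l++
l=8 r=12: |-11|>|9| out[5]=121, l++
l=9 r=12: |-10|>|9| out[4]=100, l++
l=10 r=12: |-6|<=|9| out[3]=81, r--
l=10 r=11: |-6|>|-5| out[2]=36, l++

l=11, r=11, next write slot=1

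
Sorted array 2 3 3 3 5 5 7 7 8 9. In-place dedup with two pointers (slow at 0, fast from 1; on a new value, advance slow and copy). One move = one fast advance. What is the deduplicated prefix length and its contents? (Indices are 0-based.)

length 6; prefix = [2, 3, 5, 7, 8, 9]

slow=0 fast=1: a[fast]=3≠a[slow]=2 write a[1]=3, slow++,fast++
slow=1 fast=2: a[fast]=3=a[slow] dup, fast++
slow=1 fast=3: a[fast]=3=a[slow] dup, fast++
slow=1 fast=4: a[fast]=5≠a[slow]=3 write a[2]=5, slow++,fast++
slow=2 fast=5: a[fast]=5=a[slow] dup, fast++
slow=2 fast=6: a[fast]=7≠a[slow]=5 write a[3]=7, slow++,fast++
slow=3 fast=7: a[fast]=7=a[slow] dup, fast++
slow=3 fast=8: a[fast]=8≠a[slow]=7 write a[4]=8, slow++,fast++
slow=4 fast=9: a[fast]=9≠a[slow]=8 write a[5]=9, slow++,fast++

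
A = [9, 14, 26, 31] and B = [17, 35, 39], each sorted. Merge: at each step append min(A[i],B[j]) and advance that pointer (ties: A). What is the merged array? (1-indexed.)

i=1 j=1: A[i]=9<=B[j]=17 take 9, i++
i=2 j=1: A[i]=14<=B[j]=17 take 14, i++
i=3 j=1: A[i]=26>B[j]=17 take 17, j++
i=3 j=2: A[i]=26<=B[j]=35 take 26, i++
i=4 j=2: A[i]=31<=B[j]=35 take 31, i++
i=5 j=2: A done, take B[j]=35, j++
i=5 j=3: A done, take B[j]=39, j++

[9, 14, 17, 26, 31, 35, 39]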